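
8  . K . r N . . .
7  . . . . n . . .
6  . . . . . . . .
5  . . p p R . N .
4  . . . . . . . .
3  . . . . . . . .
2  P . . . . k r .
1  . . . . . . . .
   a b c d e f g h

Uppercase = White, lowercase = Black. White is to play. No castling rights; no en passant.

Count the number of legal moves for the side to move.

3

White to move; king on b8.
In check: yes, from the black rook on d8.
Legal moves: Kc7, Kb7, Ka7.
Count: 3.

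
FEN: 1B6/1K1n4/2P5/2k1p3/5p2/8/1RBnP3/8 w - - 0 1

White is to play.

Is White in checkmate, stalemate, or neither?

White to move; white king on b7.
In check: no.
Legal moves for White include: Bc7, Ba7+, Bd6+, Bxe5, Kc8, Ka8, Kc7, Ka7, Ka6, Bh7, Bg6, Bf5, Be4, Ba4, Bd3, Bb3, Bd1, Bb1, ... (list truncated; more exist).
White has legal moves and is not in check → neither.

neither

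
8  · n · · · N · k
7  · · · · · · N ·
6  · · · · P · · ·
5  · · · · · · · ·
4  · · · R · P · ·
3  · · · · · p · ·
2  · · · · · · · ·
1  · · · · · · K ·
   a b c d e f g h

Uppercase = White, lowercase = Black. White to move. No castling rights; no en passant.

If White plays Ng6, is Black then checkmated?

After Ng6: black king on h8; in check: yes, from the white knight on g6.
Black has 3 legal replies: Kg8, Kh7, Kxg7.
In check but a legal move exists → not checkmate.

no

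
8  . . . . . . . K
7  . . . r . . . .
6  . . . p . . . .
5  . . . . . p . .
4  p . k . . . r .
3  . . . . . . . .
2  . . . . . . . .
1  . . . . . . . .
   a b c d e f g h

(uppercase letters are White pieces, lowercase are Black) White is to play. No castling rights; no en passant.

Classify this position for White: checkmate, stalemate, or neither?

White to move; white king on h8.
In check: no.
King squares — g7: attacked by Rg4; h7: attacked by Rd7; g8: attacked by Rg4.
Legal moves for White: none.
Not in check and no legal moves → stalemate.

stalemate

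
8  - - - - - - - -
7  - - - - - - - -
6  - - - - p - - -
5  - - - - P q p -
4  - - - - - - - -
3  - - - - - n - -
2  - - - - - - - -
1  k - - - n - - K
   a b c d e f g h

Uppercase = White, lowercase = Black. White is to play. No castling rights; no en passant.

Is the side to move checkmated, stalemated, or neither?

White to move; white king on h1.
In check: no.
King squares — g1: attacked by Nf3; g2: attacked by Ne1; h2: attacked by Nf3.
Legal moves for White: none.
Not in check and no legal moves → stalemate.

stalemate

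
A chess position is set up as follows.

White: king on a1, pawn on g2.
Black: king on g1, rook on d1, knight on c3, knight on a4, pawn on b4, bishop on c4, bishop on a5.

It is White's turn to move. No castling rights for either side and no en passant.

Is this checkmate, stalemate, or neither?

White to move; white king on a1.
In check: yes, from the black rook on d1.
King squares — b1: attacked by Rd1; a2: attacked by Nc3; b2: attacked by Na4.
Legal moves for White: none.
In check with no legal moves → checkmate.

checkmate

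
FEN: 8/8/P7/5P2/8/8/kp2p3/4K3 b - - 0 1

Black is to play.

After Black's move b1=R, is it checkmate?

After b1=R: white king on e1; in check: yes, from the black rook on b1.
White has 3 legal replies: Kf2, Kxe2, Kd2.
In check but a legal move exists → not checkmate.

no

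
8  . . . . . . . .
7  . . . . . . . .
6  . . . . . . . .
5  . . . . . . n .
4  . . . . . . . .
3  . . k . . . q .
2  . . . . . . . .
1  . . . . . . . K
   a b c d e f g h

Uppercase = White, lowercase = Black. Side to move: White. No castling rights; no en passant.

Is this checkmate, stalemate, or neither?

White to move; white king on h1.
In check: no.
King squares — g1: attacked by Qg3; g2: attacked by Qg3; h2: attacked by Qg3.
Legal moves for White: none.
Not in check and no legal moves → stalemate.

stalemate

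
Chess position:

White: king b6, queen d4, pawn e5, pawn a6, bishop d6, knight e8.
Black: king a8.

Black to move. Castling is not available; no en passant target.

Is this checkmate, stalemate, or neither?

Black to move; black king on a8.
In check: no.
King squares — a7: attacked by Kb6; b7: attacked by Pa6; b8: attacked by Bd6.
Legal moves for Black: none.
Not in check and no legal moves → stalemate.

stalemate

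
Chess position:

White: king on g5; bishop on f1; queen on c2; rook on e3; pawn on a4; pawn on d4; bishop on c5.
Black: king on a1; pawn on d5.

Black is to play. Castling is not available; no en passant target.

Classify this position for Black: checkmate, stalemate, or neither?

Black to move; black king on a1.
In check: no.
King squares — b1: attacked by Qc2; a2: attacked by Qc2; b2: attacked by Qc2.
Legal moves for Black: none.
Not in check and no legal moves → stalemate.

stalemate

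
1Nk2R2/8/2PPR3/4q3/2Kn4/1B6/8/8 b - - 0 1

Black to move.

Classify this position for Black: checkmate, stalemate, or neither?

checkmate

Black to move; black king on c8.
In check: yes, from the white rook on f8.
King squares — b7: attacked by Pc6; c7: attacked by Pd6; d7: attacked by Pc6; b8: attacked by Rf8; d8: attacked by Rf8.
Legal moves for Black: none.
In check with no legal moves → checkmate.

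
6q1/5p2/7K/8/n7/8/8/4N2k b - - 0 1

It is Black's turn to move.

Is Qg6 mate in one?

After Qg6: white king on h6; in check: yes, from the black queen on g6.
King squares — g5: attacked by Qg6; h5: attacked by Qg6; g6: attacked by Pf7; g7: attacked by Qg6; h7: attacked by Qg6.
White has no legal moves → checkmate.

yes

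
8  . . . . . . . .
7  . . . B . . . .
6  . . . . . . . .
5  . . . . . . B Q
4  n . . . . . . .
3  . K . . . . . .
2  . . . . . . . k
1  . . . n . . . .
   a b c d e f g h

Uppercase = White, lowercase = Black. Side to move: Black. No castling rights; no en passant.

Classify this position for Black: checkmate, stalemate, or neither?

Black to move; black king on h2.
In check: yes, from the white queen on h5.
Legal moves for Black: Kg3, Kg2, Kg1.
Black is in check but has 3 legal moves → neither.

neither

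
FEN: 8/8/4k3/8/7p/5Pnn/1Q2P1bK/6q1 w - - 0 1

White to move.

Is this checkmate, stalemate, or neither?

checkmate

White to move; white king on h2.
In check: yes, from the black queen on g1.
King squares — g1: attacked by Nh3; h1: attacked by Qg1; g2: attacked by Qg1; g3: attacked by Ph4; h3: attacked by Bg2.
Legal moves for White: none.
In check with no legal moves → checkmate.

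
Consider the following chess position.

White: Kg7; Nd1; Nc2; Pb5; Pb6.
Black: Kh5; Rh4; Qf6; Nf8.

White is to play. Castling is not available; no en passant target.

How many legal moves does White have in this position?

White to move; king on g7.
In check: yes, from the black queen on f6.
Legal moves: Kg8, Kxf6.
Count: 2.

2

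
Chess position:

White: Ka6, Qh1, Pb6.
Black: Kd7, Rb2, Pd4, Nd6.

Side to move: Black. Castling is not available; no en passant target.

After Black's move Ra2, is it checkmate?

After Ra2: white king on a6; in check: yes, from the black rook on a2.
King squares — a5: attacked by Ra2; b5: attacked by Nd6; b6: own pawn; a7: attacked by Ra2; b7: attacked by Nd6.
White has no legal moves → checkmate.

yes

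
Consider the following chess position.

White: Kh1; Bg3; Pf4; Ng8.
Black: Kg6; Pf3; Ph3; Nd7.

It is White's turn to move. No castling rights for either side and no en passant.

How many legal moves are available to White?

White to move; king on h1.
In check: no.
Legal moves: Ne7+, Nh6, Nf6, Bh4, Bh2, Bf2, Be1, Kh2, Kg1, f5+.
Count: 10.

10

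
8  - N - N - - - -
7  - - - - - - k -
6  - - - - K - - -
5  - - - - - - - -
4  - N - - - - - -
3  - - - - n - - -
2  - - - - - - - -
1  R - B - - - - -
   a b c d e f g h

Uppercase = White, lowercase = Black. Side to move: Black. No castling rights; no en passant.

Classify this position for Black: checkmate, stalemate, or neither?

neither

Black to move; black king on g7.
In check: no.
Legal moves for Black: Kh8, Kg8, Kf8, Kh7, Kh6, Kg6, Nf5, Nd5, Ng4, Nc4, Ng2, Nc2, Nf1, Nd1.
Black has 14 legal moves and is not in check → neither.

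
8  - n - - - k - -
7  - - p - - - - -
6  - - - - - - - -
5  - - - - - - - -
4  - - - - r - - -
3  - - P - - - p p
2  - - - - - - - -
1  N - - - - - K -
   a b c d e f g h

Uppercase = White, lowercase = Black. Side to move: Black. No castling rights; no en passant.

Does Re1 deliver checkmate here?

yes

After Re1: white king on g1; in check: yes, from the black rook on e1.
King squares — f1: attacked by Re1; h1: attacked by Re1; f2: attacked by Pg3; g2: attacked by Ph3; h2: attacked by Pg3.
White has no legal moves → checkmate.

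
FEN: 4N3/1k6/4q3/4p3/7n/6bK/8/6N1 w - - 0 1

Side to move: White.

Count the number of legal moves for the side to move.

1

White to move; king on h3.
In check: yes, from the black queen on e6.
Legal moves: Kxg3.
Count: 1.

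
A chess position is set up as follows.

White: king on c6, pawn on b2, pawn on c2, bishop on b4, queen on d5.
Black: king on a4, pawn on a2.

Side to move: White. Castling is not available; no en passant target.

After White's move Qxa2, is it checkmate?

After Qxa2: black king on a4; in check: yes, from the white queen on a2.
Black has 1 legal reply: Kxb4.
In check but a legal move exists → not checkmate.

no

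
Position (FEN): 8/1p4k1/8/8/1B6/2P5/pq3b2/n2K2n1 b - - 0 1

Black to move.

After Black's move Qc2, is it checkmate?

After Qc2: white king on d1; in check: yes, from the black queen on c2.
King squares — c1: attacked by Qc2; e1: attacked by Bf2; c2: attacked by Na1; d2: attacked by Qc2; e2: attacked by Ng1.
White has no legal moves → checkmate.

yes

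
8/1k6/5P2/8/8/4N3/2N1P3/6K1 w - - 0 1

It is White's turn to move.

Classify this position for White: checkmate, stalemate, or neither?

neither

White to move; white king on g1.
In check: no.
Legal moves for White: Nf5, Nd5, Ng4, Nc4, Ng2, Nf1, Nd1, Nd4, Nb4, Na3, Ne1, Na1, Kh2, Kg2, Kf2, Kh1, Kf1, f7.
White has 18 legal moves and is not in check → neither.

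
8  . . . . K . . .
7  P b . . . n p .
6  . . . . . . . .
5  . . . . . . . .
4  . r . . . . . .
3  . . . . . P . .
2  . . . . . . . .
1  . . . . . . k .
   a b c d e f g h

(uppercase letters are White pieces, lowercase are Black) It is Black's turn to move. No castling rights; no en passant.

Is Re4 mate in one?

no

After Re4: white king on e8; in check: yes, from the black rook on e4.
White has 4 legal replies: Kf8, Kxf7, Kd7, fxe4.
In check but a legal move exists → not checkmate.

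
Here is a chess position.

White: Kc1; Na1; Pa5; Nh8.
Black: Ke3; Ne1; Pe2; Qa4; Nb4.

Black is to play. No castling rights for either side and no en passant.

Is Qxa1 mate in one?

After Qxa1: white king on c1; in check: yes, from the black queen on a1.
King squares — b1: attacked by Qa1; d1: attacked by Qa1; b2: attacked by Qa1; c2: attacked by Ne1; d2: attacked by Ke3.
White has no legal moves → checkmate.

yes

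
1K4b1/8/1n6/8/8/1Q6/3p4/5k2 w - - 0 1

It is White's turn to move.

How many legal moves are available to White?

White to move; king on b8.
In check: no.
Legal moves: Kc7, Kb7, Ka7, Qxg8, Qf7+, Qe6, Qxb6, Qd5, Qb5+, Qc4+, Qb4, Qa4, Qh3+, Qg3, Qf3+, Qe3, Qd3+, Qc3, Qa3, Qc2, Qb2, Qa2, Qd1+, Qb1+.
Count: 24.

24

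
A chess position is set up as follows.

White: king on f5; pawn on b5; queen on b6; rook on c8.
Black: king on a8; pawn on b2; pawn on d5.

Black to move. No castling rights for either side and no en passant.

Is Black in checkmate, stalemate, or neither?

checkmate

Black to move; black king on a8.
In check: yes, from the white rook on c8.
King squares — a7: attacked by Qb6; b7: attacked by Qb6; b8: attacked by Qb6.
Legal moves for Black: none.
In check with no legal moves → checkmate.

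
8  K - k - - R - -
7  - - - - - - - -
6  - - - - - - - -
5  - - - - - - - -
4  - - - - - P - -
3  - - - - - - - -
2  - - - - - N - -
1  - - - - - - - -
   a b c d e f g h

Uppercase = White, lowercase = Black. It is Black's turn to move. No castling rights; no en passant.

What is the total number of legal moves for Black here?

Black to move; king on c8.
In check: yes, from the white rook on f8.
Legal moves: Kd7, Kc7.
Count: 2.

2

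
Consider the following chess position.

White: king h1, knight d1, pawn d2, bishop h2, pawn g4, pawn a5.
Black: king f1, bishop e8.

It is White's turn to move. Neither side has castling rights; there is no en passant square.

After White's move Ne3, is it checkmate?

After Ne3: black king on f1; in check: yes, from the white knight on e3.
Black has 3 legal replies: Kf2, Ke2, Ke1.
In check but a legal move exists → not checkmate.

no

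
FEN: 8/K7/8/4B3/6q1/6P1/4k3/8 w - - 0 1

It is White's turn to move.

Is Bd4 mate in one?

After Bd4: black king on e2; in check: no.
Black is not in check, so this cannot be checkmate.

no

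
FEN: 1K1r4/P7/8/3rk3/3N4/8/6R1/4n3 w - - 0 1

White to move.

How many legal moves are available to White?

2

White to move; king on b8.
In check: yes, from the black rook on d8.
Legal moves: Kc7, Kb7.
Count: 2.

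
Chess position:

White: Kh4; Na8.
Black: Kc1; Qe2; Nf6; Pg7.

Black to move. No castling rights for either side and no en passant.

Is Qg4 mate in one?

After Qg4: white king on h4; in check: yes, from the black queen on g4.
King squares — g3: attacked by Qg4; h3: attacked by Qg4; g4: attacked by Nf6; g5: attacked by Qg4; h5: attacked by Qg4.
White has no legal moves → checkmate.

yes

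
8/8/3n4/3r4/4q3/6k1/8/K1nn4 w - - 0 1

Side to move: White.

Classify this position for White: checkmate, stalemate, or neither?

White to move; white king on a1.
In check: no.
King squares — b1: attacked by Qe4; a2: attacked by Nc1; b2: attacked by Nd1.
Legal moves for White: none.
Not in check and no legal moves → stalemate.

stalemate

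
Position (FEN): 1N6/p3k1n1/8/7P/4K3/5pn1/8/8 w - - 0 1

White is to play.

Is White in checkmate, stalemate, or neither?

neither

White to move; white king on e4.
In check: yes, from the black knight on g3.
King squares — d3: available; e3: available; f3: available; d4: available; f4: available; d5: available; e5: available; f5: attacked by Ng3.
Legal moves for White: Ke5, Kd5, Kf4, Kd4, Kxf3, Ke3, Kd3.
White is in check but has 7 legal moves → neither.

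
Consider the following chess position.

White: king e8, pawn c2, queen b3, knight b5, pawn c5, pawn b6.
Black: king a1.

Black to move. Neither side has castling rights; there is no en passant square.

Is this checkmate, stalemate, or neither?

Black to move; black king on a1.
In check: no.
King squares — b1: attacked by Qb3; a2: attacked by Qb3; b2: attacked by Qb3.
Legal moves for Black: none.
Not in check and no legal moves → stalemate.

stalemate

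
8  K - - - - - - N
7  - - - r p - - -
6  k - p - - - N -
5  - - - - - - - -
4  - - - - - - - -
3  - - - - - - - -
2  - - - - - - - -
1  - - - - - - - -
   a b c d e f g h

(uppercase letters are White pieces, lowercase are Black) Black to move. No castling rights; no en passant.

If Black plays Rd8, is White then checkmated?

After Rd8: white king on a8; in check: yes, from the black rook on d8.
King squares — a7: attacked by Ka6; b7: attacked by Ka6; b8: attacked by Rd8.
White has no legal moves → checkmate.

yes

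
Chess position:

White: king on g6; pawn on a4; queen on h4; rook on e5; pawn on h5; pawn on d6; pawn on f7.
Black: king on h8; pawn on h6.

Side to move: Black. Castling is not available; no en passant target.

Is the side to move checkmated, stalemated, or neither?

stalemate

Black to move; black king on h8.
In check: no.
King squares — g7: attacked by Kg6; h7: attacked by Kg6; g8: attacked by Pf7.
Legal moves for Black: none.
Not in check and no legal moves → stalemate.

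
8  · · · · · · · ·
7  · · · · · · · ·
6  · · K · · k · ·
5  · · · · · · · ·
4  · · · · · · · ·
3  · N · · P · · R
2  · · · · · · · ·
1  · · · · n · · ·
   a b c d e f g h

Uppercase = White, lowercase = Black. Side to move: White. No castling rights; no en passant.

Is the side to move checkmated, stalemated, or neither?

White to move; white king on c6.
In check: no.
Legal moves for White include: Kd7, Kc7, Kb7, Kd6, Kb6, Kd5, Kc5, Kb5, Rh8, Rh7, Rh6+, Rh5, Rh4, Rg3, Rf3+, Rh2, Rh1, Nc5, ... (list truncated; more exist).
White has legal moves and is not in check → neither.

neither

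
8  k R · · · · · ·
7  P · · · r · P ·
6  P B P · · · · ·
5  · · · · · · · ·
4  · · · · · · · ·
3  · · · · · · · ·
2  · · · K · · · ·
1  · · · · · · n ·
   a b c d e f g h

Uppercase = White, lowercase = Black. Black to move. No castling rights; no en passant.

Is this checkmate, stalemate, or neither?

Black to move; black king on a8.
In check: yes, from the white rook on b8.
King squares — a7: attacked by Bb6; b7: attacked by Pa6; b8: attacked by Pa7.
Legal moves for Black: none.
In check with no legal moves → checkmate.

checkmate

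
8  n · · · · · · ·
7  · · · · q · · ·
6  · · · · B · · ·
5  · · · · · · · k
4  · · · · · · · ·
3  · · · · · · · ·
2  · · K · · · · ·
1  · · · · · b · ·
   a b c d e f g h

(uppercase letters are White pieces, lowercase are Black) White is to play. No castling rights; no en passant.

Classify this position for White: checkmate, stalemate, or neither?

White to move; white king on c2.
In check: no.
Legal moves for White: Bg8, Bc8, Bf7+, Bd7, Bf5, Bd5, Bg4+, Bc4, Bh3, Bb3, Ba2, Kc3, Kb3, Kd2, Kb2, Kd1, Kc1, Kb1.
White has 18 legal moves and is not in check → neither.

neither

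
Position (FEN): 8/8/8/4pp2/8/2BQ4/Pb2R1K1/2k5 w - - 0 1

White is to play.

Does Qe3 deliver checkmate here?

After Qe3: black king on c1; in check: yes, from the white queen on e3.
Black has 2 legal replies: Kd1, Kb1.
In check but a legal move exists → not checkmate.

no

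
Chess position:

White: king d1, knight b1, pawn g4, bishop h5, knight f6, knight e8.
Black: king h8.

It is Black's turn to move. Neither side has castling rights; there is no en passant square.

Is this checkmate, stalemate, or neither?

Black to move; black king on h8.
In check: no.
King squares — g7: attacked by Ne8; h7: attacked by Nf6; g8: attacked by Nf6.
Legal moves for Black: none.
Not in check and no legal moves → stalemate.

stalemate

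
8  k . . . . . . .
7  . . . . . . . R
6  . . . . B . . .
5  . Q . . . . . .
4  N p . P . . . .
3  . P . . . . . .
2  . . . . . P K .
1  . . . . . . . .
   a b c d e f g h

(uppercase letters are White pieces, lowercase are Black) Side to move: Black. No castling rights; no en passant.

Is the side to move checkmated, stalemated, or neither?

Black to move; black king on a8.
In check: no.
King squares — a7: attacked by Rh7; b7: attacked by Qb5; b8: attacked by Qb5.
Legal moves for Black: none.
Not in check and no legal moves → stalemate.

stalemate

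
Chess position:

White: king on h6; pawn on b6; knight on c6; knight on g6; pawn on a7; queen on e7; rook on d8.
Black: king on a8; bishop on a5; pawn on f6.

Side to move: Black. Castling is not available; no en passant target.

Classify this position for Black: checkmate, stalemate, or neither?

Black to move; black king on a8.
In check: yes, from the white rook on d8.
King squares — a7: attacked by Pb6; b7: attacked by Qe7; b8: attacked by Nc6.
Legal moves for Black: none.
In check with no legal moves → checkmate.

checkmate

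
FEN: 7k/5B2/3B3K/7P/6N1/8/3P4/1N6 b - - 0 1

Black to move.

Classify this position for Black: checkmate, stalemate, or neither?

Black to move; black king on h8.
In check: no.
King squares — g7: attacked by Kh6; h7: attacked by Kh6; g8: attacked by Bf7.
Legal moves for Black: none.
Not in check and no legal moves → stalemate.

stalemate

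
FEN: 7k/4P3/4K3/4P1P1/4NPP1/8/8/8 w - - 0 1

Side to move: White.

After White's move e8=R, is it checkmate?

no

After e8=R: black king on h8; in check: yes, from the white rook on e8.
Black has 2 legal replies: Kh7, Kg7.
In check but a legal move exists → not checkmate.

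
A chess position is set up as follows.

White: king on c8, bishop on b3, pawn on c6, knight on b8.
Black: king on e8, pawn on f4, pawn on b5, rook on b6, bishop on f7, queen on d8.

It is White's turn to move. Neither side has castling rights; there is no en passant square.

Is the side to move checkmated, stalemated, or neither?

White to move; white king on c8.
In check: yes, from the black queen on d8.
King squares — b7: attacked by Rb6; c7: attacked by Qd8; d7: attacked by Qd8; b8: own knight; d8: attacked by Ke8.
Legal moves for White: none.
In check with no legal moves → checkmate.

checkmate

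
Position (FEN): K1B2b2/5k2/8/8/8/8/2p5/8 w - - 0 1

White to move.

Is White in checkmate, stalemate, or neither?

neither

White to move; white king on a8.
In check: no.
Legal moves for White: Bd7, Bb7, Be6+, Ba6, Bf5, Bg4, Bh3, Kb8, Kb7, Ka7.
White has 10 legal moves and is not in check → neither.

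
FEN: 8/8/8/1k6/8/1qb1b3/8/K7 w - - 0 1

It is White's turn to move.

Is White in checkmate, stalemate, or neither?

checkmate

White to move; white king on a1.
In check: yes, from the black bishop on c3.
King squares — b1: attacked by Qb3; a2: attacked by Qb3; b2: attacked by Qb3.
Legal moves for White: none.
In check with no legal moves → checkmate.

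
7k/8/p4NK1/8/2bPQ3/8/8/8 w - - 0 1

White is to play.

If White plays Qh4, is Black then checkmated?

yes

After Qh4: black king on h8; in check: yes, from the white queen on h4.
King squares — g7: attacked by Kg6; h7: attacked by Qh4; g8: attacked by Nf6.
Black has no legal moves → checkmate.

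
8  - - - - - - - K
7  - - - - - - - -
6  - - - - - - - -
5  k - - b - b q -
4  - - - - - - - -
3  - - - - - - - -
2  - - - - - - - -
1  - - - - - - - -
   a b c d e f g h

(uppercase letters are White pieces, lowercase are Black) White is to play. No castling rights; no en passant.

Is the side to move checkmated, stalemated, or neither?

stalemate

White to move; white king on h8.
In check: no.
King squares — g7: attacked by Qg5; h7: attacked by Bf5; g8: attacked by Bd5.
Legal moves for White: none.
Not in check and no legal moves → stalemate.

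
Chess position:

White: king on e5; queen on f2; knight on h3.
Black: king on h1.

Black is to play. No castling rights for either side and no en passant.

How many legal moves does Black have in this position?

Black to move; king on h1.
In check: no.
Legal moves: none.
Count: 0.

0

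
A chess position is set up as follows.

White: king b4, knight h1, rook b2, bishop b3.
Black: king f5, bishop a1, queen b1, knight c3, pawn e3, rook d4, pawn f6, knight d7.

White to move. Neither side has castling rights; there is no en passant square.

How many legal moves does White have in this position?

White to move; king on b4.
In check: yes, from the black rook on d4.
Legal moves: Ka5, Kxc3, Ka3, Bc4.
Count: 4.

4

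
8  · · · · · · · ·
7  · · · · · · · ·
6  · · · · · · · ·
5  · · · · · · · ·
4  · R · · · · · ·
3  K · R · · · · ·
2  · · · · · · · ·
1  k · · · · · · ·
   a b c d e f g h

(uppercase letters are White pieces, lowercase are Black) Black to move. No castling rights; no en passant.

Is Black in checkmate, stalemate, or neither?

stalemate

Black to move; black king on a1.
In check: no.
King squares — b1: attacked by Rb4; a2: attacked by Ka3; b2: attacked by Ka3.
Legal moves for Black: none.
Not in check and no legal moves → stalemate.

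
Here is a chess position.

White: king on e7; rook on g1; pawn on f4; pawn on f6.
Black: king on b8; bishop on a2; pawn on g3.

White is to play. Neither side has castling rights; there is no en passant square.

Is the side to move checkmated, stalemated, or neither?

neither

White to move; white king on e7.
In check: no.
Legal moves for White: Kf8, Ke8, Kd8, Kd7, Kd6, Rxg3, Rg2, Rh1, Rf1, Re1, Rd1, Rc1, Rb1+, Ra1, f7, f5.
White has 16 legal moves and is not in check → neither.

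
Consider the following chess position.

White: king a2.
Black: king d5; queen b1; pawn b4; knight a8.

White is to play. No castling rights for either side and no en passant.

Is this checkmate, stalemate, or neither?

neither

White to move; white king on a2.
In check: yes, from the black queen on b1.
Legal moves for White: Kxb1.
White is in check but has 1 legal move → neither.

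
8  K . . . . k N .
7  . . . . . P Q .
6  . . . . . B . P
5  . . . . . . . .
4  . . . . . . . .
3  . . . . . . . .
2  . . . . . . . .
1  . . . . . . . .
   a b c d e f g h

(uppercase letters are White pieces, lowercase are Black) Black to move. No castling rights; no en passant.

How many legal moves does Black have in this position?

0

Black to move; king on f8.
In check: yes, from the white queen on g7.
Legal moves: none.
Count: 0.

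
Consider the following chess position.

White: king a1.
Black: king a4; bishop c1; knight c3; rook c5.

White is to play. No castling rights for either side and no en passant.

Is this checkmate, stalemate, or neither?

White to move; white king on a1.
In check: no.
King squares — b1: attacked by Nc3; a2: attacked by Nc3; b2: attacked by Bc1.
Legal moves for White: none.
Not in check and no legal moves → stalemate.

stalemate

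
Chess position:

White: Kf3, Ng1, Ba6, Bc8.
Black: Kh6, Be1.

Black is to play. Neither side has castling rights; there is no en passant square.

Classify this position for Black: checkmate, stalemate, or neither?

Black to move; black king on h6.
In check: no.
Legal moves for Black: Kh7, Kg7, Kg6, Kh5, Kg5, Ba5, Bh4, Bb4, Bg3, Bc3, Bf2, Bd2.
Black has 12 legal moves and is not in check → neither.

neither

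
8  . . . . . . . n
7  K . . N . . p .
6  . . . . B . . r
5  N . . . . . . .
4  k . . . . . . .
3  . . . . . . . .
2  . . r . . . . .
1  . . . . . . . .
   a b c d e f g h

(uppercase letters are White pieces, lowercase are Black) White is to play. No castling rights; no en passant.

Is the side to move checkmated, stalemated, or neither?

White to move; white king on a7.
In check: no.
Legal moves for White include: Nf8, Nb8, Nf6, Nb6+, Ne5, Nc5+, Kb8, Ka8, Kb7, Kb6, Ka6, Bg8, Bf7, Bf5, Bd5, Bg4, Bc4, Bh3, ... (list truncated; more exist).
White has legal moves and is not in check → neither.

neither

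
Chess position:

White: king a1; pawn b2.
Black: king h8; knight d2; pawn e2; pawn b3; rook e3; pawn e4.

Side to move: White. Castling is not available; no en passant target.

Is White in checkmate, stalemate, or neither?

stalemate

White to move; white king on a1.
In check: no.
King squares — b1: attacked by Nd2; a2: attacked by Pb3; b2: own pawn.
Legal moves for White: none.
Not in check and no legal moves → stalemate.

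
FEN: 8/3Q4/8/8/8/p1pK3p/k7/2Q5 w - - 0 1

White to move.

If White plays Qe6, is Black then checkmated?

After Qe6: black king on a2; in check: yes, from the white queen on e6.
King squares — a1: attacked by Qc1; b1: attacked by Qc1; b2: attacked by Qc1; a3: own pawn; b3: attacked by Qe6.
Black has no legal moves → checkmate.

yes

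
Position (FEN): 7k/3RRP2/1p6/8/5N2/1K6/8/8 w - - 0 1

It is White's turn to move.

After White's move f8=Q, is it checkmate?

yes

After f8=Q: black king on h8; in check: yes, from the white queen on f8.
King squares — g7: attacked by Re7; h7: attacked by Re7; g8: attacked by Qf8.
Black has no legal moves → checkmate.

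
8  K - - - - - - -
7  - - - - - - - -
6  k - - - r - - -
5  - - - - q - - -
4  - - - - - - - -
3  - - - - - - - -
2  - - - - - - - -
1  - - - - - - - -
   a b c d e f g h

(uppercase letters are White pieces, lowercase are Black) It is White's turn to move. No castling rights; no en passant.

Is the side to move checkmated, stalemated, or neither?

White to move; white king on a8.
In check: no.
King squares — a7: attacked by Ka6; b7: attacked by Ka6; b8: attacked by Qe5.
Legal moves for White: none.
Not in check and no legal moves → stalemate.

stalemate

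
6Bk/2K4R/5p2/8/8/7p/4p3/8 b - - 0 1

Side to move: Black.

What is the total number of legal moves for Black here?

1

Black to move; king on h8.
In check: yes, from the white rook on h7.
Legal moves: Kxg8.
Count: 1.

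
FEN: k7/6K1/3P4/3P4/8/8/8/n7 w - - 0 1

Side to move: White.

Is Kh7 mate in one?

no

After Kh7: black king on a8; in check: no.
Black is not in check, so this cannot be checkmate.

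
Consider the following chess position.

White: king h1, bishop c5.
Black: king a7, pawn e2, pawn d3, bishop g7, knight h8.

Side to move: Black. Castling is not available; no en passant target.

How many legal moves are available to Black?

4

Black to move; king on a7.
In check: yes, from the white bishop on c5.
Legal moves: Kb8, Ka8, Kb7, Ka6.
Count: 4.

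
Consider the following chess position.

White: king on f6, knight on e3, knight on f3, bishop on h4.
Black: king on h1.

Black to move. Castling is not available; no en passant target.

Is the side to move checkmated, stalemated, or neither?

Black to move; black king on h1.
In check: no.
King squares — g1: attacked by Nf3; g2: attacked by Ne3; h2: attacked by Nf3.
Legal moves for Black: none.
Not in check and no legal moves → stalemate.

stalemate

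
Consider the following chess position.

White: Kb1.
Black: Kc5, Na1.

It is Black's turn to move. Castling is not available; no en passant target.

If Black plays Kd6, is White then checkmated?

no

After Kd6: white king on b1; in check: no.
White is not in check, so this cannot be checkmate.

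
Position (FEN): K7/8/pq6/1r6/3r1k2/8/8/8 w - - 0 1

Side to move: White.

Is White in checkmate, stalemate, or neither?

White to move; white king on a8.
In check: no.
King squares — a7: attacked by Qb6; b7: attacked by Qb6; b8: attacked by Qb6.
Legal moves for White: none.
Not in check and no legal moves → stalemate.

stalemate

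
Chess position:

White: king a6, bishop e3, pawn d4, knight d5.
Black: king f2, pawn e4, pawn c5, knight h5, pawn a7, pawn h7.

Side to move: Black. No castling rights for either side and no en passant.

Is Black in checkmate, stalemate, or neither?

Black to move; black king on f2.
In check: yes, from the white bishop on e3.
King squares — e1: available; f1: available; g1: attacked by Be3; e2: available; g2: available; e3: attacked by Nd5; f3: available; g3: available.
Legal moves for Black: Kg3, Kf3, Kg2, Ke2, Kf1, Ke1.
Black is in check but has 6 legal moves → neither.

neither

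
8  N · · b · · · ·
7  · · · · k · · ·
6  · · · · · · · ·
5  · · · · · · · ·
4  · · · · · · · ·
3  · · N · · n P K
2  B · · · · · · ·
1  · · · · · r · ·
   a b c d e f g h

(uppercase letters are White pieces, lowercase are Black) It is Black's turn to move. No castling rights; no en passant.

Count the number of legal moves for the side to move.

24

Black to move; king on e7.
In check: no.
Legal moves: Bc7, Bb6, Ba5, Kf8, Ke8, Kd7, Kf6, Kd6, Ng5+, Ne5, Nh4, Nd4, Nh2, Nd2, Ng1+, Ne1, Rf2, Rh1+, Rg1, Re1, Rd1, Rc1, Rb1, Ra1.
Count: 24.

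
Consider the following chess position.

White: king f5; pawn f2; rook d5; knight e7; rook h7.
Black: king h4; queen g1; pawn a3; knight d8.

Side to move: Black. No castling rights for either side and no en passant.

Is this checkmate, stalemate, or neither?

Black to move; black king on h4.
In check: yes, from the white rook on h7.
King squares — g3: attacked by Pf2; h3: attacked by Rh7; g4: attacked by Kf5; g5: attacked by Kf5; h5: attacked by Rh7.
Legal moves for Black: none.
In check with no legal moves → checkmate.

checkmate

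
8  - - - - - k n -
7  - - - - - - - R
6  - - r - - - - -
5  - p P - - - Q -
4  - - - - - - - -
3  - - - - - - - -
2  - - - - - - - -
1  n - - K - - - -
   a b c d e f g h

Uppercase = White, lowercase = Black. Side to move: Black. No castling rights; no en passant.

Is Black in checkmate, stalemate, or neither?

Black to move; black king on f8.
In check: no.
Legal moves for Black: Ne7, Nh6, Nf6, Ke8, Rc8, Rc7, Rh6, Rg6, Rf6, Re6, Rd6+, Rb6, Ra6, Rxc5, Nb3, Nc2, b4.
Black has 17 legal moves and is not in check → neither.

neither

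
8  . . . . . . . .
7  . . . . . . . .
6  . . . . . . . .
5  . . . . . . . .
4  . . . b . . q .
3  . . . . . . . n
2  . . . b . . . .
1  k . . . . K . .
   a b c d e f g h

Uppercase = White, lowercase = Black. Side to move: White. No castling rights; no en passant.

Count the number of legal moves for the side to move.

0

White to move; king on f1.
In check: no.
Legal moves: none.
Count: 0.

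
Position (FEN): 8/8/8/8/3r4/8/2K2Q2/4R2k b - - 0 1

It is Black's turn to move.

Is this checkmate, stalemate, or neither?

Black to move; black king on h1.
In check: yes, from the white rook on e1.
King squares — g1: attacked by Re1; g2: attacked by Qf2; h2: attacked by Qf2.
Legal moves for Black: none.
In check with no legal moves → checkmate.

checkmate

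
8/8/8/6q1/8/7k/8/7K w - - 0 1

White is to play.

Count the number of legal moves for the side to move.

0

White to move; king on h1.
In check: no.
Legal moves: none.
Count: 0.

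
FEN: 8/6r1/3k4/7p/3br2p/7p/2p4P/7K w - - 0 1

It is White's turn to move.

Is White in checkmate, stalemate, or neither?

White to move; white king on h1.
In check: no.
King squares — g1: attacked by Bd4; g2: attacked by Ph3; h2: own pawn.
Legal moves for White: none.
Not in check and no legal moves → stalemate.

stalemate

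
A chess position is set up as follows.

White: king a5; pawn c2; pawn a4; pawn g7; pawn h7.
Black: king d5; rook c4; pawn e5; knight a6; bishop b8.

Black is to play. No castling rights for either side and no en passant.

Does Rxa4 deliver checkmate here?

After Rxa4: white king on a5; in check: yes, from the black rook on a4.
White has 3 legal replies: Kb6, Kb5, Kxa4.
In check but a legal move exists → not checkmate.

no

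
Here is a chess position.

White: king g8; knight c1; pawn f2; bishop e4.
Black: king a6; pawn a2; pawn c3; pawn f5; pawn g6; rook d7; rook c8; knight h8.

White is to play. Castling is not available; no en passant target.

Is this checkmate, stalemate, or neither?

checkmate

White to move; white king on g8.
In check: yes, from the black rook on c8.
King squares — f7: attacked by Rd7; g7: attacked by Rd7; h7: attacked by Rd7; f8: attacked by Rc8; h8: attacked by Rc8.
Legal moves for White: none.
In check with no legal moves → checkmate.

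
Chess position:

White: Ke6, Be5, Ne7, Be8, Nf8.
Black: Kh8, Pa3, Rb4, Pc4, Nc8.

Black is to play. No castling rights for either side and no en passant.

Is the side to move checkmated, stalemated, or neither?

Black to move; black king on h8.
In check: yes, from the white bishop on e5.
King squares — g7: attacked by Be5; h7: attacked by Nf8; g8: attacked by Ne7.
Legal moves for Black: none.
In check with no legal moves → checkmate.

checkmate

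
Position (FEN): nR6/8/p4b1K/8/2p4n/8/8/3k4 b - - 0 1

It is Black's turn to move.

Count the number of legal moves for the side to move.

Black to move; king on d1.
In check: no.
Legal moves: Nc7, Nb6, Bh8, Bd8, Bg7+, Be7, Bg5+, Be5, Bd4, Bc3, Bb2, Ba1, Ng6, Nf5+, Nf3, Ng2, Ke2, Kd2, Kc2, Ke1, Kc1, a5, c3.
Count: 23.

23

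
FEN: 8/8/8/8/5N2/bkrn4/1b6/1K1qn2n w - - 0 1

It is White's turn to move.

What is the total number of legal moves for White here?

0

White to move; king on b1.
In check: yes, from the black queen on d1.
Legal moves: none.
Count: 0.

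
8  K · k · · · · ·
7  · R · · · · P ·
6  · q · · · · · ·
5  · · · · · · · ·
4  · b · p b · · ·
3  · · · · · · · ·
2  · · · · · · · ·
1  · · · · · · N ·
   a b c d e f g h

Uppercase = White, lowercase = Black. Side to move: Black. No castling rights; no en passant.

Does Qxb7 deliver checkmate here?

After Qxb7: white king on a8; in check: yes, from the black queen on b7.
King squares — a7: attacked by Qb7; b7: attacked by Be4; b8: attacked by Qb7.
White has no legal moves → checkmate.

yes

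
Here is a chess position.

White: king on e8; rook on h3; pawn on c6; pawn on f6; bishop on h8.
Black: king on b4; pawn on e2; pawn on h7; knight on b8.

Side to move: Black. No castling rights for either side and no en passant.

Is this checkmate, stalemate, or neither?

Black to move; black king on b4.
In check: no.
Legal moves for Black: Nd7, Nxc6, Na6, Kc5, Kb5, Ka5, Kc4, Ka4, h6, e1=Q+, e1=R+, e1=B, e1=N, h5.
Black has 14 legal moves and is not in check → neither.

neither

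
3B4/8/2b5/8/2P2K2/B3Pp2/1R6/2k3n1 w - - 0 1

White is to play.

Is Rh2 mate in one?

After Rh2: black king on c1; in check: yes, from the white bishop on a3.
Black has 2 legal replies: Kd1, Kb1.
In check but a legal move exists → not checkmate.

no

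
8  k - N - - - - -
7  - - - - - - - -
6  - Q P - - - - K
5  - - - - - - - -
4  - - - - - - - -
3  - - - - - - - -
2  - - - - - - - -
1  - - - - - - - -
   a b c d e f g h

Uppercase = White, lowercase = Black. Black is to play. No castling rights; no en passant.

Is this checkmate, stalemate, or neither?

stalemate

Black to move; black king on a8.
In check: no.
King squares — a7: attacked by Qb6; b7: attacked by Qb6; b8: attacked by Qb6.
Legal moves for Black: none.
Not in check and no legal moves → stalemate.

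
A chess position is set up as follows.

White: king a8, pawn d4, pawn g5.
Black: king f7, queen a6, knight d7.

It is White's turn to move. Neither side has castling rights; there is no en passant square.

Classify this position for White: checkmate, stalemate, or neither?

checkmate

White to move; white king on a8.
In check: yes, from the black queen on a6.
King squares — a7: attacked by Qa6; b7: attacked by Qa6; b8: attacked by Nd7.
Legal moves for White: none.
In check with no legal moves → checkmate.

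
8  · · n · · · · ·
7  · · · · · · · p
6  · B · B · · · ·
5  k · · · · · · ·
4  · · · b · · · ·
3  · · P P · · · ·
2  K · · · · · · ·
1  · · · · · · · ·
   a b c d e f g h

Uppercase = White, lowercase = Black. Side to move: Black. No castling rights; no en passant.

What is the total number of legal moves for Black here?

Black to move; king on a5.
In check: yes, from the white bishop on b6.
Legal moves: Kxb6, Ka6, Kb5, Ka4, Nxb6, Bxb6.
Count: 6.

6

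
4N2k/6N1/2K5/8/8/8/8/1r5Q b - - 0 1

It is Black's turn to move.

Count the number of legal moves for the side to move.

2

Black to move; king on h8.
In check: yes, from the white queen on h1.
Legal moves: Kg8, Rxh1.
Count: 2.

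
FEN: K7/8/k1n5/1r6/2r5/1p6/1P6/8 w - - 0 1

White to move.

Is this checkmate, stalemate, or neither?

stalemate

White to move; white king on a8.
In check: no.
King squares — a7: attacked by Ka6; b7: attacked by Rb5; b8: attacked by Rb5.
Legal moves for White: none.
Not in check and no legal moves → stalemate.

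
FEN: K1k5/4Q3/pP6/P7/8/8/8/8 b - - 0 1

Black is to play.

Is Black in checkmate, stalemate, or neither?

stalemate

Black to move; black king on c8.
In check: no.
King squares — b7: attacked by Qe7; c7: attacked by Pb6; d7: attacked by Qe7; b8: attacked by Ka8; d8: attacked by Qe7.
Legal moves for Black: none.
Not in check and no legal moves → stalemate.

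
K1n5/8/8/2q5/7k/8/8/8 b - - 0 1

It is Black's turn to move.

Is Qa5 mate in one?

After Qa5: white king on a8; in check: yes, from the black queen on a5.
White has 2 legal replies: Kb8, Kb7.
In check but a legal move exists → not checkmate.

no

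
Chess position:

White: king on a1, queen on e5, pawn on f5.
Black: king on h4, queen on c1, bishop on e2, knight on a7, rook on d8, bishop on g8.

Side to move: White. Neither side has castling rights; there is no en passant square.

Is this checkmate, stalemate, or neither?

White to move; white king on a1.
In check: yes, from the black queen on c1.
King squares — b1: attacked by Qc1; a2: attacked by Bg8; b2: attacked by Qc1.
Legal moves for White: none.
In check with no legal moves → checkmate.

checkmate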